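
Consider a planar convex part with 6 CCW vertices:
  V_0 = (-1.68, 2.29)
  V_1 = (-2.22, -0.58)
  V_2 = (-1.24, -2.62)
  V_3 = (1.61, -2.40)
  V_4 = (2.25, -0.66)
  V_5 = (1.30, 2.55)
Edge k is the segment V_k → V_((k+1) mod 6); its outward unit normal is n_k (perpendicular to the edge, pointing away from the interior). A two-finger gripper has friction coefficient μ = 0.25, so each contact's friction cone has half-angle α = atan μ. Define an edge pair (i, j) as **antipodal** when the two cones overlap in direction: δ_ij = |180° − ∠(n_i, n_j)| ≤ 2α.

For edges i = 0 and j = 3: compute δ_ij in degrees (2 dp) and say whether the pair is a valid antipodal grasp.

δ = 9.54°, valid

α = atan 0.25 = 14.04°;  2α = 28.07°
edge 0: e_0 = (-0.54, -2.87);  n_0 = (-0.9828, +0.1849)
edge 3: e_3 = (+0.64, +1.74);  n_3 = (+0.9385, -0.3452)
∠(n_0, n_3) = 170.46°
δ = |180° − 170.46°| = 9.54°
9.54° ≤ 2α = 28.07°  →  valid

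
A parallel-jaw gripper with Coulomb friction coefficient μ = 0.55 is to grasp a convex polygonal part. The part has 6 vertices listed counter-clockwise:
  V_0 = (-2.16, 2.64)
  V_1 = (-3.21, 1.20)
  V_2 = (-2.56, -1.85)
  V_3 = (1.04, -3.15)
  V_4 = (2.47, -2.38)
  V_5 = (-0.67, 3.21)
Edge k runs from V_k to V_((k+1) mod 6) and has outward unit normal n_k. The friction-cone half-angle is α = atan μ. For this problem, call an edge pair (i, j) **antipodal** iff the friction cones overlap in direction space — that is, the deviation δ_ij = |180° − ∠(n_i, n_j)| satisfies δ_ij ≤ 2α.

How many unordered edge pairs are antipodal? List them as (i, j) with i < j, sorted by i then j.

α = atan 0.55 = 28.81°;  2α = 57.62°
n_0 = (-0.8080, +0.5892)
n_1 = (-0.9780, -0.2084)
n_2 = (-0.3396, -0.9406)
n_3 = (+0.4741, -0.8805)
n_4 = (+0.8719, +0.4897)
n_5 = (-0.3573, +0.9340)
  (0,1): δ = 131.87°  ·
  (0,2): δ = 73.76°  ·
  (0,3): δ = 25.60°  ✓
  (0,4): δ = 65.42°  ·
  (0,5): δ = 147.03°  ·
  (1,2): δ = 121.89°  ·
  (1,3): δ = 73.73°  ·
  (1,4): δ = 17.29°  ✓
  (1,5): δ = 98.90°  ·
  (2,3): δ = 131.84°  ·
  (2,4): δ = 40.82°  ✓
  (2,5): δ = 40.79°  ✓
  (3,4): δ = 88.98°  ·
  (3,5): δ = 7.37°  ✓
  (4,5): δ = 98.39°  ·
antipodal pairs: 5

count = 5; pairs: (0,3), (1,4), (2,4), (2,5), (3,5)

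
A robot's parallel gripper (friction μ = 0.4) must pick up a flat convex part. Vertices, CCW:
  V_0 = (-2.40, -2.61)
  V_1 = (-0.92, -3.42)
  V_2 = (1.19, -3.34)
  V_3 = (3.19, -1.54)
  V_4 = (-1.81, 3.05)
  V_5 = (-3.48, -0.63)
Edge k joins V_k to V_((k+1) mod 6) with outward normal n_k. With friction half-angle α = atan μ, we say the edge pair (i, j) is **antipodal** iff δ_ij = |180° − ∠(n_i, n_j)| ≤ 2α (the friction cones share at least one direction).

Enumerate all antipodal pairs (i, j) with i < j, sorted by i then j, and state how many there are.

count = 3; pairs: (0,3), (2,4), (3,5)

α = atan 0.4 = 21.80°;  2α = 43.60°
n_0 = (-0.4801, -0.8772)
n_1 = (+0.0379, -0.9993)
n_2 = (+0.6690, -0.7433)
n_3 = (+0.6763, +0.7367)
n_4 = (-0.9106, +0.4132)
n_5 = (-0.8779, -0.4789)
  (0,1): δ = 149.14°  ·
  (0,2): δ = 109.32°  ·
  (0,3): δ = 13.86°  ✓
  (0,4): δ = 94.28°  ·
  (0,5): δ = 147.30°  ·
  (1,2): δ = 140.18°  ·
  (1,3): δ = 44.72°  ·
  (1,4): δ = 63.42°  ·
  (1,5): δ = 116.44°  ·
  (2,3): δ = 84.54°  ·
  (2,4): δ = 23.60°  ✓
  (2,5): δ = 76.62°  ·
  (3,4): δ = 71.86°  ·
  (3,5): δ = 18.84°  ✓
  (4,5): δ = 126.98°  ·
antipodal pairs: 3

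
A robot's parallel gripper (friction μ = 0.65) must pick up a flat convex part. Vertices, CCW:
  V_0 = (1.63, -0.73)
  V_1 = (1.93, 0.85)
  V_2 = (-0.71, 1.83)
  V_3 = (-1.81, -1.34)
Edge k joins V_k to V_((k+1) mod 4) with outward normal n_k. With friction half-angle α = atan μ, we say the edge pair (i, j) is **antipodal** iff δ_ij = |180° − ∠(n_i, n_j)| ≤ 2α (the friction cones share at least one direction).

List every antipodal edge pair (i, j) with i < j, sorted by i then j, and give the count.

count = 3; pairs: (0,2), (1,3), (2,3)

α = atan 0.65 = 33.02°;  2α = 66.05°
n_0 = (+0.9824, -0.1865)
n_1 = (+0.3480, +0.9375)
n_2 = (-0.9447, +0.3278)
n_3 = (+0.1746, -0.9846)
  (0,1): δ = 99.61°  ·
  (0,2): δ = 8.39°  ✓
  (0,3): δ = 110.81°  ·
  (1,2): δ = 88.77°  ·
  (1,3): δ = 30.42°  ✓
  (2,3): δ = 60.81°  ✓
antipodal pairs: 3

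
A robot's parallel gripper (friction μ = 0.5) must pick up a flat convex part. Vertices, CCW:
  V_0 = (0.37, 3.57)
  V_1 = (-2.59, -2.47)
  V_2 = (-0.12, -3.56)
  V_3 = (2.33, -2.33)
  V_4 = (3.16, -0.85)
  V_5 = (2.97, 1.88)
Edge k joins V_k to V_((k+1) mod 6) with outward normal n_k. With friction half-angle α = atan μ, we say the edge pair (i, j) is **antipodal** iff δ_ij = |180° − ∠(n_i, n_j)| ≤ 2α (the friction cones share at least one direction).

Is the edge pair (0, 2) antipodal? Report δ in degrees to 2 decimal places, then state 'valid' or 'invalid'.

δ = 37.23°, valid

α = atan 0.5 = 26.57°;  2α = 53.13°
edge 0: e_0 = (-2.96, -6.04);  n_0 = (-0.8980, +0.4401)
edge 2: e_2 = (+2.45, +1.23);  n_2 = (+0.4487, -0.8937)
∠(n_0, n_2) = 142.77°
δ = |180° − 142.77°| = 37.23°
37.23° ≤ 2α = 53.13°  →  valid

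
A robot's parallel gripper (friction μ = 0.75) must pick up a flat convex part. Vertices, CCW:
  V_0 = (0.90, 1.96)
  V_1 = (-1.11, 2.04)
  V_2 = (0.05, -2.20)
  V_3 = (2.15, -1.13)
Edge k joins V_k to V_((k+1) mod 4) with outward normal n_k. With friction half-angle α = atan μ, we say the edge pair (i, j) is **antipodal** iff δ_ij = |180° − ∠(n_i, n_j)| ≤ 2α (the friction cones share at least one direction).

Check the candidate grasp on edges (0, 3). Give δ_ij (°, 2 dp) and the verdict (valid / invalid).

δ = 114.30°, invalid

α = atan 0.75 = 36.87°;  2α = 73.74°
edge 0: e_0 = (-2.01, +0.08);  n_0 = (+0.0398, +0.9992)
edge 3: e_3 = (-1.25, +3.09);  n_3 = (+0.9270, +0.3750)
∠(n_0, n_3) = 65.70°
δ = |180° − 65.70°| = 114.30°
114.30° > 2α = 73.74°  →  invalid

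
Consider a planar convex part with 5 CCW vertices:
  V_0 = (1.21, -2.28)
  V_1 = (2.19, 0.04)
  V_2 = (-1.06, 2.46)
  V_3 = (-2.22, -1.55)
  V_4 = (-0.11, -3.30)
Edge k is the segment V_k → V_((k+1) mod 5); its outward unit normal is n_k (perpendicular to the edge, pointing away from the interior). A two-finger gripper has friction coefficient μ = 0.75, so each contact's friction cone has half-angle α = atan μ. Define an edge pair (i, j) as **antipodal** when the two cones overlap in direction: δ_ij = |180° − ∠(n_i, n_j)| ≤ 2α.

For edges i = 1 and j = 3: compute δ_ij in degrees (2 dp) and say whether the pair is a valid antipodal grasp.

δ = 3.00°, valid

α = atan 0.75 = 36.87°;  2α = 73.74°
edge 1: e_1 = (-3.25, +2.42);  n_1 = (+0.5972, +0.8021)
edge 3: e_3 = (+2.11, -1.75);  n_3 = (-0.6384, -0.7697)
∠(n_1, n_3) = 177.00°
δ = |180° − 177.00°| = 3.00°
3.00° ≤ 2α = 73.74°  →  valid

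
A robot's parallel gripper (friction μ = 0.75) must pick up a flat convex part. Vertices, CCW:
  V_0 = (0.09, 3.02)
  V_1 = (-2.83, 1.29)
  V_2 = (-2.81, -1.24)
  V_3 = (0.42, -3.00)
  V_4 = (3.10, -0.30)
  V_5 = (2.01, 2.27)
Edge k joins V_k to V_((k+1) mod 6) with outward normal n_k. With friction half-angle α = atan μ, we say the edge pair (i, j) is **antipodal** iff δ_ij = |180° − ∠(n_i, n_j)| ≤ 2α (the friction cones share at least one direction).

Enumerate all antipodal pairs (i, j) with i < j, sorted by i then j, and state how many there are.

α = atan 0.75 = 36.87°;  2α = 73.74°
n_0 = (-0.5097, +0.8603)
n_1 = (-1.0000, -0.0079)
n_2 = (-0.4785, -0.8781)
n_3 = (+0.7097, -0.7045)
n_4 = (+0.9206, +0.3905)
n_5 = (+0.3639, +0.9315)
  (0,1): δ = 120.19°  ·
  (0,2): δ = 59.23°  ✓
  (0,3): δ = 14.57°  ✓
  (0,4): δ = 82.34°  ·
  (0,5): δ = 128.02°  ·
  (1,2): δ = 119.04°  ·
  (1,3): δ = 45.24°  ✓
  (1,4): δ = 22.53°  ✓
  (1,5): δ = 68.21°  ✓
  (2,3): δ = 106.20°  ·
  (2,4): δ = 38.43°  ✓
  (2,5): δ = 7.25°  ✓
  (3,4): δ = 112.23°  ·
  (3,5): δ = 66.55°  ✓
  (4,5): δ = 134.32°  ·
antipodal pairs: 8

count = 8; pairs: (0,2), (0,3), (1,3), (1,4), (1,5), (2,4), (2,5), (3,5)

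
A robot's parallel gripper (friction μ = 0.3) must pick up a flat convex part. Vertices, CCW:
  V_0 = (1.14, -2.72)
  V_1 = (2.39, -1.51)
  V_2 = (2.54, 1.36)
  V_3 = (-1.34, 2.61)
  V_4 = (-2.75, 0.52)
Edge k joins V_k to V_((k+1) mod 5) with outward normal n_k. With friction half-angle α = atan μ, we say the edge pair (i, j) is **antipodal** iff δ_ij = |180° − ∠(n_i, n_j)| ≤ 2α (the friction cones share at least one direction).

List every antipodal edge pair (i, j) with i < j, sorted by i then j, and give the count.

α = atan 0.3 = 16.70°;  2α = 33.40°
n_0 = (+0.6955, -0.7185)
n_1 = (+0.9986, -0.0522)
n_2 = (+0.3066, +0.9518)
n_3 = (-0.8290, +0.5593)
n_4 = (-0.6400, -0.7684)
  (0,1): δ = 137.06°  ·
  (0,2): δ = 61.93°  ·
  (0,3): δ = 11.93°  ✓
  (0,4): δ = 96.14°  ·
  (1,2): δ = 104.87°  ·
  (1,3): δ = 31.01°  ✓
  (1,4): δ = 53.20°  ·
  (2,3): δ = 106.15°  ·
  (2,4): δ = 21.93°  ✓
  (3,4): δ = 95.79°  ·
antipodal pairs: 3

count = 3; pairs: (0,3), (1,3), (2,4)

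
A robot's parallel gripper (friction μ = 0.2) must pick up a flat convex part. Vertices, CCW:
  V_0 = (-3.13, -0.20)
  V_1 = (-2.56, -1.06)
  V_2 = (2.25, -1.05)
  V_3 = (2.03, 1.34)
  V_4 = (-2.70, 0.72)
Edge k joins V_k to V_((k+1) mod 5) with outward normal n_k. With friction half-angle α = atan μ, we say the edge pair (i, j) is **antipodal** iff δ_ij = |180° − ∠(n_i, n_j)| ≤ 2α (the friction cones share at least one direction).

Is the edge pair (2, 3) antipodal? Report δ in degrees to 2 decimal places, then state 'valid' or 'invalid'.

α = atan 0.2 = 11.31°;  2α = 22.62°
edge 2: e_2 = (-0.22, +2.39);  n_2 = (+0.9958, +0.0917)
edge 3: e_3 = (-4.73, -0.62);  n_3 = (-0.1300, +0.9915)
∠(n_2, n_3) = 92.21°
δ = |180° − 92.21°| = 87.79°
87.79° > 2α = 22.62°  →  invalid

δ = 87.79°, invalid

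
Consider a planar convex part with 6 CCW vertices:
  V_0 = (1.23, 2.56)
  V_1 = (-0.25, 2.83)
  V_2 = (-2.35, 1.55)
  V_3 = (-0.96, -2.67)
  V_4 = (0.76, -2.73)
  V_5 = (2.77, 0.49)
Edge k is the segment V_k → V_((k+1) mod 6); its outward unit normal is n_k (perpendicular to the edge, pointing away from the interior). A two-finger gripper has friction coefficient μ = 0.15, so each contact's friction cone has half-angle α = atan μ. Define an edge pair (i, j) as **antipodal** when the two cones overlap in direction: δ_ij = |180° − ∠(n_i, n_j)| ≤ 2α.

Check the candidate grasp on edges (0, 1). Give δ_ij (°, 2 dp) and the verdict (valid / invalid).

α = atan 0.15 = 8.53°;  2α = 17.06°
edge 0: e_0 = (-1.48, +0.27);  n_0 = (+0.1795, +0.9838)
edge 1: e_1 = (-2.10, -1.28);  n_1 = (-0.5205, +0.8539)
∠(n_0, n_1) = 41.70°
δ = |180° − 41.70°| = 138.30°
138.30° > 2α = 17.06°  →  invalid

δ = 138.30°, invalid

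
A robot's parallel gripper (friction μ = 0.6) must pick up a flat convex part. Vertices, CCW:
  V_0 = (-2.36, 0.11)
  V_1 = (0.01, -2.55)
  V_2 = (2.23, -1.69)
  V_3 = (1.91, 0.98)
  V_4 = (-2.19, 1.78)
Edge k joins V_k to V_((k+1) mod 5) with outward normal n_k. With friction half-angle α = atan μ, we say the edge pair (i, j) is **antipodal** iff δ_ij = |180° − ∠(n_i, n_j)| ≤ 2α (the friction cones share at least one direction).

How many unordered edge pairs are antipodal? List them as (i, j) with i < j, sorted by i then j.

α = atan 0.6 = 30.96°;  2α = 61.93°
n_0 = (-0.7466, -0.6652)
n_1 = (+0.3612, -0.9325)
n_2 = (+0.9929, +0.1190)
n_3 = (+0.1915, +0.9815)
n_4 = (-0.9949, +0.1013)
  (0,1): δ = 110.52°  ·
  (0,2): δ = 34.87°  ✓
  (0,3): δ = 37.26°  ✓
  (0,4): δ = 132.49°  ·
  (1,2): δ = 104.34°  ·
  (1,3): δ = 32.22°  ✓
  (1,4): δ = 63.01°  ·
  (2,3): δ = 107.88°  ·
  (2,4): δ = 12.65°  ✓
  (3,4): δ = 84.77°  ·
antipodal pairs: 4

count = 4; pairs: (0,2), (0,3), (1,3), (2,4)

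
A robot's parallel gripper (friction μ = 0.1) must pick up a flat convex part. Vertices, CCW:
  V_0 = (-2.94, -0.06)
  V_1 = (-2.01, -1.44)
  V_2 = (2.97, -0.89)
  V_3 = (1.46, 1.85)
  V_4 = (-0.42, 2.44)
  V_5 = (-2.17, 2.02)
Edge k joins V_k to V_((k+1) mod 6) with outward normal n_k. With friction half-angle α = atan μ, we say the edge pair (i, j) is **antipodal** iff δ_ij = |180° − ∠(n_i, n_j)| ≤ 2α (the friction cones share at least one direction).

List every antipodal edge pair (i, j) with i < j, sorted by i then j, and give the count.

α = atan 0.1 = 5.71°;  2α = 11.42°
n_0 = (-0.8293, -0.5589)
n_1 = (+0.1098, -0.9940)
n_2 = (+0.8758, +0.4827)
n_3 = (+0.2994, +0.9541)
n_4 = (-0.2334, +0.9724)
n_5 = (-0.9378, +0.3472)
  (0,1): δ = 117.67°  ·
  (0,2): δ = 5.12°  ✓
  (0,3): δ = 38.60°  ·
  (0,4): δ = 69.52°  ·
  (0,5): δ = 125.71°  ·
  (1,2): δ = 67.44°  ·
  (1,3): δ = 23.73°  ·
  (1,4): δ = 7.19°  ✓
  (1,5): δ = 63.38°  ·
  (2,3): δ = 136.28°  ·
  (2,4): δ = 105.36°  ·
  (2,5): δ = 49.17°  ·
  (3,4): δ = 149.08°  ·
  (3,5): δ = 92.89°  ·
  (4,5): δ = 123.81°  ·
antipodal pairs: 2

count = 2; pairs: (0,2), (1,4)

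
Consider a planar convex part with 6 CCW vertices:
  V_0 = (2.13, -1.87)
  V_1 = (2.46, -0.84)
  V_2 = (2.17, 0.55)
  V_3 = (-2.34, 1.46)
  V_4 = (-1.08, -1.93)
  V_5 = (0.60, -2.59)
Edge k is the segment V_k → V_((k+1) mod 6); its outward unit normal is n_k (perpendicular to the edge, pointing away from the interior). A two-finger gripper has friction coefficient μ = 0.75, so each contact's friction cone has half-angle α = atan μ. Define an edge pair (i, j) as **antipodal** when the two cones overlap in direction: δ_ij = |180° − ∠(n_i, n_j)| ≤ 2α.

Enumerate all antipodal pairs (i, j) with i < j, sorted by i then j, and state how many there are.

count = 6; pairs: (0,3), (1,3), (1,4), (2,3), (2,4), (2,5)

α = atan 0.75 = 36.87°;  2α = 73.74°
n_0 = (+0.9523, -0.3051)
n_1 = (+0.9789, +0.2042)
n_2 = (+0.1978, +0.9802)
n_3 = (-0.9373, -0.3484)
n_4 = (-0.3657, -0.9308)
n_5 = (+0.4258, -0.9048)
  (0,1): δ = 150.45°  ·
  (0,2): δ = 83.64°  ·
  (0,3): δ = 38.15°  ✓
  (0,4): δ = 86.32°  ·
  (0,5): δ = 132.97°  ·
  (1,2): δ = 113.19°  ·
  (1,3): δ = 8.60°  ✓
  (1,4): δ = 56.77°  ✓
  (1,5): δ = 103.42°  ·
  (2,3): δ = 58.20°  ✓
  (2,4): δ = 10.04°  ✓
  (2,5): δ = 36.61°  ✓
  (3,4): δ = 131.84°  ·
  (3,5): δ = 85.19°  ·
  (4,5): δ = 133.35°  ·
antipodal pairs: 6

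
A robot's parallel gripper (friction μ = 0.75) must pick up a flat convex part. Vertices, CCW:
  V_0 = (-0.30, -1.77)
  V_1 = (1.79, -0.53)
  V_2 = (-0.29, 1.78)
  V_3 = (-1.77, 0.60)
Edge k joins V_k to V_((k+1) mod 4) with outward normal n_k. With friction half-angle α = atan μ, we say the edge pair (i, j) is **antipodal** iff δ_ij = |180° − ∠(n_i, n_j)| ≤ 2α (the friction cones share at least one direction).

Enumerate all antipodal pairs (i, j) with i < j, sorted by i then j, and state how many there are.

count = 2; pairs: (0,2), (1,3)

α = atan 0.75 = 36.87°;  2α = 73.74°
n_0 = (+0.5103, -0.8600)
n_1 = (+0.7431, +0.6691)
n_2 = (-0.6234, +0.7819)
n_3 = (-0.8498, -0.5271)
  (0,1): δ = 78.68°  ·
  (0,2): δ = 7.88°  ✓
  (0,3): δ = 91.13°  ·
  (1,2): δ = 93.44°  ·
  (1,3): δ = 10.19°  ✓
  (2,3): δ = 96.76°  ·
antipodal pairs: 2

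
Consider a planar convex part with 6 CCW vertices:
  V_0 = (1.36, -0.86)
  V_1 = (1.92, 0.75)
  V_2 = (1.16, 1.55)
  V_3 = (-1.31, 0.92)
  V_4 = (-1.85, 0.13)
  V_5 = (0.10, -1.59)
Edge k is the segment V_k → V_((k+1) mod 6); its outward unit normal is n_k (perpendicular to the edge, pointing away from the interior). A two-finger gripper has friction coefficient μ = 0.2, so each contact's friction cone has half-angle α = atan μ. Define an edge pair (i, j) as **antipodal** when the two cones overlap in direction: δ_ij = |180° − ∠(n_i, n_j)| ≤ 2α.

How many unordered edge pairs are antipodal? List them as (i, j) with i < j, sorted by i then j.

count = 3; pairs: (0,3), (1,4), (2,5)

α = atan 0.2 = 11.31°;  2α = 22.62°
n_0 = (+0.9445, -0.3285)
n_1 = (+0.7250, +0.6887)
n_2 = (-0.2471, +0.9690)
n_3 = (-0.8256, +0.5643)
n_4 = (-0.6615, -0.7500)
n_5 = (+0.5013, -0.8653)
  (0,1): δ = 117.29°  ·
  (0,2): δ = 56.51°  ·
  (0,3): δ = 15.18°  ✓
  (0,4): δ = 67.77°  ·
  (0,5): δ = 139.27°  ·
  (1,2): δ = 119.22°  ·
  (1,3): δ = 77.89°  ·
  (1,4): δ = 5.05°  ✓
  (1,5): δ = 76.56°  ·
  (2,3): δ = 138.66°  ·
  (2,4): δ = 55.72°  ·
  (2,5): δ = 15.78°  ✓
  (3,4): δ = 97.06°  ·
  (3,5): δ = 25.56°  ·
  (4,5): δ = 108.50°  ·
antipodal pairs: 3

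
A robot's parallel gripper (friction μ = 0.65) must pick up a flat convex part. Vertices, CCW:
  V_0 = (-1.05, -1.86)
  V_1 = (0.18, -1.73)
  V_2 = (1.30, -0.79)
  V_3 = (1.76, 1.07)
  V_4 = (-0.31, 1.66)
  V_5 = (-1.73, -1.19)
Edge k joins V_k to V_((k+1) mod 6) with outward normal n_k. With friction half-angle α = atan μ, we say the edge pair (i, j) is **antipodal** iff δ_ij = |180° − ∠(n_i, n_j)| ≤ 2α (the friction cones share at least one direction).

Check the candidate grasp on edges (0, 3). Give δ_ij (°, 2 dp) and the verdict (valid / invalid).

α = atan 0.65 = 33.02°;  2α = 66.05°
edge 0: e_0 = (+1.23, +0.13);  n_0 = (+0.1051, -0.9945)
edge 3: e_3 = (-2.07, +0.59);  n_3 = (+0.2741, +0.9617)
∠(n_0, n_3) = 158.06°
δ = |180° − 158.06°| = 21.94°
21.94° ≤ 2α = 66.05°  →  valid

δ = 21.94°, valid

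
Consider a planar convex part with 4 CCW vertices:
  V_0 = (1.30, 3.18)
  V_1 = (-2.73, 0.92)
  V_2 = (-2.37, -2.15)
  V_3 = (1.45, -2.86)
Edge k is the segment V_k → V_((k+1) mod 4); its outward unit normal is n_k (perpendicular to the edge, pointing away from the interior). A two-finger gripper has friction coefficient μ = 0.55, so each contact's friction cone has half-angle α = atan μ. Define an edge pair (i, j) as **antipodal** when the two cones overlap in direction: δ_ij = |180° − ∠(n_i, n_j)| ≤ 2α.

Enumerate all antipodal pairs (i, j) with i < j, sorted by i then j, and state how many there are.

α = atan 0.55 = 28.81°;  2α = 57.62°
n_0 = (-0.4891, +0.8722)
n_1 = (-0.9932, -0.1165)
n_2 = (-0.1827, -0.9832)
n_3 = (+0.9997, +0.0248)
  (0,1): δ = 112.60°  ·
  (0,2): δ = 39.81°  ✓
  (0,3): δ = 62.14°  ·
  (1,2): δ = 107.22°  ·
  (1,3): δ = 5.27°  ✓
  (2,3): δ = 78.05°  ·
antipodal pairs: 2

count = 2; pairs: (0,2), (1,3)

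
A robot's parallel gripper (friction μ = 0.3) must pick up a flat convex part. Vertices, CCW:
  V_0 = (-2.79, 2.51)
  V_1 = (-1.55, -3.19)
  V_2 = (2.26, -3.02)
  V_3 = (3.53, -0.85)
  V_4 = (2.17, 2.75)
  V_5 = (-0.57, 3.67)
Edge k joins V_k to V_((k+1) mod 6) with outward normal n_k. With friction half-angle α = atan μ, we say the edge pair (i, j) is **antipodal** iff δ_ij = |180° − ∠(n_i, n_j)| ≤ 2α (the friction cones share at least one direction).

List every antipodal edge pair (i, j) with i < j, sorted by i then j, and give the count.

α = atan 0.3 = 16.70°;  2α = 33.40°
n_0 = (-0.9771, -0.2126)
n_1 = (+0.0446, -0.9990)
n_2 = (+0.8631, -0.5051)
n_3 = (+0.9355, +0.3534)
n_4 = (+0.3183, +0.9480)
n_5 = (-0.4631, +0.8863)
  (0,1): δ = 99.72°  ·
  (0,2): δ = 42.61°  ·
  (0,3): δ = 8.42°  ✓
  (0,4): δ = 59.17°  ·
  (0,5): δ = 105.31°  ·
  (1,2): δ = 122.89°  ·
  (1,3): δ = 71.86°  ·
  (1,4): δ = 21.12°  ✓
  (1,5): δ = 25.03°  ✓
  (2,3): δ = 128.97°  ·
  (2,4): δ = 78.22°  ·
  (2,5): δ = 32.07°  ✓
  (3,4): δ = 129.26°  ·
  (3,5): δ = 83.11°  ·
  (4,5): δ = 133.85°  ·
antipodal pairs: 4

count = 4; pairs: (0,3), (1,4), (1,5), (2,5)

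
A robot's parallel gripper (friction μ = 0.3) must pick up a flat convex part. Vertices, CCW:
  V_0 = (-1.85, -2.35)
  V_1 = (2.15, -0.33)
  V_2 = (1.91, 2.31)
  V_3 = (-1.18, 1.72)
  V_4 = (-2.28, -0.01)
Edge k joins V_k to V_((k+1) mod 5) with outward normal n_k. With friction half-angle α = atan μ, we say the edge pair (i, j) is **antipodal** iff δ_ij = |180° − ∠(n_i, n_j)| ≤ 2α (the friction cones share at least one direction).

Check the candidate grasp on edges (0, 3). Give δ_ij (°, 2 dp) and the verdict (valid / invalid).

α = atan 0.3 = 16.70°;  2α = 33.40°
edge 0: e_0 = (+4.00, +2.02);  n_0 = (+0.4508, -0.8926)
edge 3: e_3 = (-1.10, -1.73);  n_3 = (-0.8439, +0.5366)
∠(n_0, n_3) = 149.24°
δ = |180° − 149.24°| = 30.76°
30.76° ≤ 2α = 33.40°  →  valid

δ = 30.76°, valid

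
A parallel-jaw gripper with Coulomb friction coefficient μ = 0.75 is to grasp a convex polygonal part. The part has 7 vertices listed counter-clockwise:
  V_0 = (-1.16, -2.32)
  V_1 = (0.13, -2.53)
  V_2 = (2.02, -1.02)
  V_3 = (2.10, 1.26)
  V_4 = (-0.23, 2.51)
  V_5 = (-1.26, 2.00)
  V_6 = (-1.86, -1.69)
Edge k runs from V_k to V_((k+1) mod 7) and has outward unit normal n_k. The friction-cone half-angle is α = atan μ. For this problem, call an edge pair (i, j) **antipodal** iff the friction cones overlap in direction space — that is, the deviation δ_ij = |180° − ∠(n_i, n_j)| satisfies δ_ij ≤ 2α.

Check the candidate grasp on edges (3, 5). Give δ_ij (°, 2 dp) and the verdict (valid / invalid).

α = atan 0.75 = 36.87°;  2α = 73.74°
edge 3: e_3 = (-2.33, +1.25);  n_3 = (+0.4727, +0.8812)
edge 5: e_5 = (-0.60, -3.69);  n_5 = (-0.9870, +0.1605)
∠(n_3, n_5) = 108.98°
δ = |180° − 108.98°| = 71.02°
71.02° ≤ 2α = 73.74°  →  valid

δ = 71.02°, valid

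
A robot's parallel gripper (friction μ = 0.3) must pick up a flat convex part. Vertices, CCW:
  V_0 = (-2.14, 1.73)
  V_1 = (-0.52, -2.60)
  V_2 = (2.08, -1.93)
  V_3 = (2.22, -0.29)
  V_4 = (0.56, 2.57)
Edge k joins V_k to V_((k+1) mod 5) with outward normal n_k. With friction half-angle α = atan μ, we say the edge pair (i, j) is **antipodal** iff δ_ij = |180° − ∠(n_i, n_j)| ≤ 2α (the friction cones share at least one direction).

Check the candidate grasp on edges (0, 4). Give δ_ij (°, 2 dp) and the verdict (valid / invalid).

α = atan 0.3 = 16.70°;  2α = 33.40°
edge 0: e_0 = (+1.62, -4.33);  n_0 = (-0.9366, -0.3504)
edge 4: e_4 = (-2.70, -0.84);  n_4 = (-0.2971, +0.9549)
∠(n_0, n_4) = 93.23°
δ = |180° − 93.23°| = 86.77°
86.77° > 2α = 33.40°  →  invalid

δ = 86.77°, invalid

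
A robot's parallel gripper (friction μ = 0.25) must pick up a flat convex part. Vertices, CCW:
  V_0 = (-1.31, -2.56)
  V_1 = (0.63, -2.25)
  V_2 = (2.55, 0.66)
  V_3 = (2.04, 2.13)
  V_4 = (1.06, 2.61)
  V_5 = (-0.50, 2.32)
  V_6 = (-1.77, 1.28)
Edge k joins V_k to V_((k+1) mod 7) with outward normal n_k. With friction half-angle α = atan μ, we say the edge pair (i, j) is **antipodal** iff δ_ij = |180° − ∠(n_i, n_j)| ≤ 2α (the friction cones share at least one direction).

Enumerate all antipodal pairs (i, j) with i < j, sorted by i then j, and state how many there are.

count = 3; pairs: (0,4), (1,5), (2,6)

α = atan 0.25 = 14.04°;  2α = 28.07°
n_0 = (+0.1578, -0.9875)
n_1 = (+0.8347, -0.5507)
n_2 = (+0.9448, +0.3278)
n_3 = (+0.4399, +0.8981)
n_4 = (-0.1828, +0.9832)
n_5 = (-0.6336, +0.7737)
n_6 = (-0.9929, -0.1189)
  (0,1): δ = 132.50°  ·
  (0,2): δ = 79.95°  ·
  (0,3): δ = 35.17°  ·
  (0,4): δ = 1.45°  ✓
  (0,5): δ = 30.24°  ·
  (0,6): δ = 87.75°  ·
  (1,2): δ = 127.45°  ·
  (1,3): δ = 82.68°  ·
  (1,4): δ = 46.05°  ·
  (1,5): δ = 17.27°  ✓
  (1,6): δ = 40.25°  ·
  (2,3): δ = 135.23°  ·
  (2,4): δ = 98.60°  ·
  (2,5): δ = 69.82°  ·
  (2,6): δ = 12.30°  ✓
  (3,4): δ = 143.37°  ·
  (3,5): δ = 114.59°  ·
  (3,6): δ = 57.07°  ·
  (4,5): δ = 151.22°  ·
  (4,6): δ = 93.70°  ·
  (5,6): δ = 122.48°  ·
antipodal pairs: 3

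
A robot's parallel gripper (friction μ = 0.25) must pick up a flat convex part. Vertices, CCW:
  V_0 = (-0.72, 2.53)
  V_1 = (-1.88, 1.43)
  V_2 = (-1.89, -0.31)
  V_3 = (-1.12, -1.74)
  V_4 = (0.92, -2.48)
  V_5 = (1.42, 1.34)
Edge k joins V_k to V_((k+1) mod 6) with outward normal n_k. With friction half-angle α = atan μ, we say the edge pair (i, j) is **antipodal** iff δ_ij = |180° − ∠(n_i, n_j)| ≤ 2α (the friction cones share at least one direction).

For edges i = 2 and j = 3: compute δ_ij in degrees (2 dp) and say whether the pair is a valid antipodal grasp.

α = atan 0.25 = 14.04°;  2α = 28.07°
edge 2: e_2 = (+0.77, -1.43);  n_2 = (-0.8805, -0.4741)
edge 3: e_3 = (+2.04, -0.74);  n_3 = (-0.3410, -0.9401)
∠(n_2, n_3) = 41.76°
δ = |180° − 41.76°| = 138.24°
138.24° > 2α = 28.07°  →  invalid

δ = 138.24°, invalid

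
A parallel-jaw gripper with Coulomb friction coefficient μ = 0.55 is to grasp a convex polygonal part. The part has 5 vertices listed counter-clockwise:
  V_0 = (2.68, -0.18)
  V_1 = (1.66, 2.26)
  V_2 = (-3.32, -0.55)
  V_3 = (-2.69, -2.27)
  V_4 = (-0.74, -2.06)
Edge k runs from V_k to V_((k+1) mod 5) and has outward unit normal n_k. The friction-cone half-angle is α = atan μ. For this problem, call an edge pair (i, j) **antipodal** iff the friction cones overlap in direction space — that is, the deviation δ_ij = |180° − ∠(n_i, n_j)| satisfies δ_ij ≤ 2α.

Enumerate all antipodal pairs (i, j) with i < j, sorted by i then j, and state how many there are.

α = atan 0.55 = 28.81°;  2α = 57.62°
n_0 = (+0.9226, +0.3857)
n_1 = (-0.4914, +0.8709)
n_2 = (-0.9390, -0.3439)
n_3 = (+0.1071, -0.9943)
n_4 = (+0.4817, -0.8763)
  (0,1): δ = 83.25°  ·
  (0,2): δ = 2.57°  ✓
  (0,3): δ = 73.46°  ·
  (0,4): δ = 96.11°  ·
  (1,2): δ = 99.32°  ·
  (1,3): δ = 23.29°  ✓
  (1,4): δ = 0.64°  ✓
  (2,3): δ = 103.97°  ·
  (2,4): δ = 81.32°  ·
  (3,4): δ = 157.35°  ·
antipodal pairs: 3

count = 3; pairs: (0,2), (1,3), (1,4)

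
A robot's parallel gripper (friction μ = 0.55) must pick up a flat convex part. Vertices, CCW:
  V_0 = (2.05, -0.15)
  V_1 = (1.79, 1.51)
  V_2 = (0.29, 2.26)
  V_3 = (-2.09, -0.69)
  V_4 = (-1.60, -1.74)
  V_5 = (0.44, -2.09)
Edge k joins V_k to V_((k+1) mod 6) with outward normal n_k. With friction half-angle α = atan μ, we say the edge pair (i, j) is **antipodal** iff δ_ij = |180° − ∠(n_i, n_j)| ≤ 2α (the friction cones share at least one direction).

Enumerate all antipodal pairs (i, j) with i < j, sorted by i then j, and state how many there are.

α = atan 0.55 = 28.81°;  2α = 57.62°
n_0 = (+0.9880, +0.1547)
n_1 = (+0.4472, +0.8944)
n_2 = (-0.7783, +0.6279)
n_3 = (-0.9062, -0.4229)
n_4 = (-0.1691, -0.9856)
n_5 = (+0.7695, -0.6386)
  (0,1): δ = 125.47°  ·
  (0,2): δ = 47.80°  ✓
  (0,3): δ = 16.12°  ✓
  (0,4): δ = 71.36°  ·
  (0,5): δ = 131.41°  ·
  (1,2): δ = 102.33°  ·
  (1,3): δ = 38.42°  ✓
  (1,4): δ = 16.83°  ✓
  (1,5): δ = 76.88°  ·
  (2,3): δ = 116.09°  ·
  (2,4): δ = 60.84°  ·
  (2,5): δ = 0.79°  ✓
  (3,4): δ = 124.75°  ·
  (3,5): δ = 64.71°  ·
  (4,5): δ = 119.95°  ·
antipodal pairs: 5

count = 5; pairs: (0,2), (0,3), (1,3), (1,4), (2,5)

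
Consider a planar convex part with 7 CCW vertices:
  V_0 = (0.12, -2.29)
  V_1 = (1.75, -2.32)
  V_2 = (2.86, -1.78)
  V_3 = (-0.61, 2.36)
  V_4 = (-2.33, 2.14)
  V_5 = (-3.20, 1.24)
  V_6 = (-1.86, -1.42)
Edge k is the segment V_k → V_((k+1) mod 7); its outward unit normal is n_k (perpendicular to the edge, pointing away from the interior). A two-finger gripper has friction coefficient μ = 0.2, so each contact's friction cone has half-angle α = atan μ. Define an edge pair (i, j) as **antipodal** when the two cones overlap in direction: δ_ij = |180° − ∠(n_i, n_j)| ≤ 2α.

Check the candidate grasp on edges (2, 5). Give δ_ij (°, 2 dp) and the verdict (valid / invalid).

α = atan 0.2 = 11.31°;  2α = 22.62°
edge 2: e_2 = (-3.47, +4.14);  n_2 = (+0.7664, +0.6424)
edge 5: e_5 = (+1.34, -2.66);  n_5 = (-0.8931, -0.4499)
∠(n_2, n_5) = 166.77°
δ = |180° − 166.77°| = 13.23°
13.23° ≤ 2α = 22.62°  →  valid

δ = 13.23°, valid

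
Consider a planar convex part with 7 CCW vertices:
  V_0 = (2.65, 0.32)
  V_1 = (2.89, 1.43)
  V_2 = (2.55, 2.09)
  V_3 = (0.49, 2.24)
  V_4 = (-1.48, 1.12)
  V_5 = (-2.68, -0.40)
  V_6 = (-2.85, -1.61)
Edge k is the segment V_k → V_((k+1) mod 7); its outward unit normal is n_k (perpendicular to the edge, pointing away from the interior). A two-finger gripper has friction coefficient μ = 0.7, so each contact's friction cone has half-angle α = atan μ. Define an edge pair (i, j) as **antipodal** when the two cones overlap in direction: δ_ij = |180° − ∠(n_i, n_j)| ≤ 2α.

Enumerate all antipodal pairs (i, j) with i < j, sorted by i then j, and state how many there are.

α = atan 0.7 = 34.99°;  2α = 69.98°
n_0 = (+0.9774, -0.2113)
n_1 = (+0.8890, +0.4580)
n_2 = (+0.0726, +0.9974)
n_3 = (-0.4942, +0.8693)
n_4 = (-0.7849, +0.6196)
n_5 = (-0.9903, +0.1391)
n_6 = (+0.3311, -0.9436)
  (0,1): δ = 140.54°  ·
  (0,2): δ = 81.96°  ·
  (0,3): δ = 48.18°  ✓
  (0,4): δ = 26.09°  ✓
  (0,5): δ = 4.20°  ✓
  (0,6): δ = 121.54°  ·
  (1,2): δ = 121.42°  ·
  (1,3): δ = 87.64°  ·
  (1,4): δ = 65.55°  ✓
  (1,5): δ = 35.25°  ✓
  (1,6): δ = 82.08°  ·
  (2,3): δ = 146.22°  ·
  (2,4): δ = 124.13°  ·
  (2,5): δ = 93.83°  ·
  (2,6): δ = 23.50°  ✓
  (3,4): δ = 157.91°  ·
  (3,5): δ = 127.62°  ·
  (3,6): δ = 10.28°  ✓
  (4,5): δ = 149.71°  ·
  (4,6): δ = 32.37°  ✓
  (5,6): δ = 62.67°  ✓
antipodal pairs: 9

count = 9; pairs: (0,3), (0,4), (0,5), (1,4), (1,5), (2,6), (3,6), (4,6), (5,6)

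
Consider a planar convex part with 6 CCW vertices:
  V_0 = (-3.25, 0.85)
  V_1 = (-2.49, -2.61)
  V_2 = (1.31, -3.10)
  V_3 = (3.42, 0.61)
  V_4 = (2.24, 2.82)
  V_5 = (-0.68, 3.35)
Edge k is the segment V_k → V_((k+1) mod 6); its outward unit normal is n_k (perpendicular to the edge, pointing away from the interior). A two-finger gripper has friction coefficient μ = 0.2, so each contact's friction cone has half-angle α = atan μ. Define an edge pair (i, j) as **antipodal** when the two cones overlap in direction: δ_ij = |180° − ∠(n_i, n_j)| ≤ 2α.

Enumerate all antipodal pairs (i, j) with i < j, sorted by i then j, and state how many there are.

count = 3; pairs: (0,3), (1,4), (2,5)

α = atan 0.2 = 11.31°;  2α = 22.62°
n_0 = (-0.9767, -0.2145)
n_1 = (-0.1279, -0.9918)
n_2 = (+0.8693, -0.4944)
n_3 = (+0.8821, +0.4710)
n_4 = (+0.1786, +0.9839)
n_5 = (-0.6973, +0.7168)
  (0,1): δ = 109.74°  ·
  (0,2): δ = 42.02°  ·
  (0,3): δ = 15.71°  ✓
  (0,4): δ = 67.32°  ·
  (0,5): δ = 121.82°  ·
  (1,2): δ = 112.28°  ·
  (1,3): δ = 54.55°  ·
  (1,4): δ = 2.94°  ✓
  (1,5): δ = 51.56°  ·
  (2,3): δ = 122.27°  ·
  (2,4): δ = 70.66°  ·
  (2,5): δ = 16.16°  ✓
  (3,4): δ = 128.39°  ·
  (3,5): δ = 73.89°  ·
  (4,5): δ = 125.50°  ·
antipodal pairs: 3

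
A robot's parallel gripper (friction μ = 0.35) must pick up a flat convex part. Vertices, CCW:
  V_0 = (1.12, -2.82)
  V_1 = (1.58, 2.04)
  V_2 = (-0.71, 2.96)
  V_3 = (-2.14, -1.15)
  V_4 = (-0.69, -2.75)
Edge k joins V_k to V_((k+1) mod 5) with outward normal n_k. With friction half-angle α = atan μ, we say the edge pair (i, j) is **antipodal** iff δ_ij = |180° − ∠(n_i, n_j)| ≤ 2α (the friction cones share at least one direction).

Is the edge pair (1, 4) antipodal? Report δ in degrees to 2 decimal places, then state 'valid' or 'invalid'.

α = atan 0.35 = 19.29°;  2α = 38.58°
edge 1: e_1 = (-2.29, +0.92);  n_1 = (+0.3728, +0.9279)
edge 4: e_4 = (+1.81, -0.07);  n_4 = (-0.0386, -0.9993)
∠(n_1, n_4) = 160.33°
δ = |180° − 160.33°| = 19.67°
19.67° ≤ 2α = 38.58°  →  valid

δ = 19.67°, valid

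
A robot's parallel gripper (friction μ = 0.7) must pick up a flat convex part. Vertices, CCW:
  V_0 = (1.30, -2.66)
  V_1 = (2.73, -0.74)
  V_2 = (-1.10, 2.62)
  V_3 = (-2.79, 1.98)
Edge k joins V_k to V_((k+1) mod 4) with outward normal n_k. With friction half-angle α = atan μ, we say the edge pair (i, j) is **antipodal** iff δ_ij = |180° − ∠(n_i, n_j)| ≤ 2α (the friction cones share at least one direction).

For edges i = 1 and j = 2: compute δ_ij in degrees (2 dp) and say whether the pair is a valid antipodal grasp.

δ = 118.00°, invalid

α = atan 0.7 = 34.99°;  2α = 69.98°
edge 1: e_1 = (-3.83, +3.36);  n_1 = (+0.6595, +0.7517)
edge 2: e_2 = (-1.69, -0.64);  n_2 = (-0.3542, +0.9352)
∠(n_1, n_2) = 62.00°
δ = |180° − 62.00°| = 118.00°
118.00° > 2α = 69.98°  →  invalid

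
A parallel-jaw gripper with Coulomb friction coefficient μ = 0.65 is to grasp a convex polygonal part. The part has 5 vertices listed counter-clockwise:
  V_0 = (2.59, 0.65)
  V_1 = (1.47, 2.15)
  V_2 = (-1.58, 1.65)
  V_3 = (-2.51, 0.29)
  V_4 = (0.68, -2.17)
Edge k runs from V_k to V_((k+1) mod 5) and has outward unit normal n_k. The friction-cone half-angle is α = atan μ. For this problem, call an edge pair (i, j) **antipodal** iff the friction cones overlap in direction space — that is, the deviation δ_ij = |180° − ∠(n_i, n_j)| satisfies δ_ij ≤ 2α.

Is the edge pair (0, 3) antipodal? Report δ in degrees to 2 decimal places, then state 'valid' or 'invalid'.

δ = 15.61°, valid

α = atan 0.65 = 33.02°;  2α = 66.05°
edge 0: e_0 = (-1.12, +1.50);  n_0 = (+0.8013, +0.5983)
edge 3: e_3 = (+3.19, -2.46);  n_3 = (-0.6107, -0.7919)
∠(n_0, n_3) = 164.39°
δ = |180° − 164.39°| = 15.61°
15.61° ≤ 2α = 66.05°  →  valid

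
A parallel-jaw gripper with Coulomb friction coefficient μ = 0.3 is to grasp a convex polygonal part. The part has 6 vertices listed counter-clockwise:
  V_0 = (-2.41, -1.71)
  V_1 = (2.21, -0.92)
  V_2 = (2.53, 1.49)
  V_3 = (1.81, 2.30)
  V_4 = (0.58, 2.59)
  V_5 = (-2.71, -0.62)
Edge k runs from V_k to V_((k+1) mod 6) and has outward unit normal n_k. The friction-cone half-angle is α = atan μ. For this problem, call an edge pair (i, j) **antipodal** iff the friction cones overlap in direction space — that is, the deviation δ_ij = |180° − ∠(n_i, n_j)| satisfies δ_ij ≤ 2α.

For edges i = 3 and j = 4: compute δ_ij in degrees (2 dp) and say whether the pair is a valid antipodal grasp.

δ = 122.44°, invalid

α = atan 0.3 = 16.70°;  2α = 33.40°
edge 3: e_3 = (-1.23, +0.29);  n_3 = (+0.2295, +0.9733)
edge 4: e_4 = (-3.29, -3.21);  n_4 = (-0.6984, +0.7158)
∠(n_3, n_4) = 57.56°
δ = |180° − 57.56°| = 122.44°
122.44° > 2α = 33.40°  →  invalid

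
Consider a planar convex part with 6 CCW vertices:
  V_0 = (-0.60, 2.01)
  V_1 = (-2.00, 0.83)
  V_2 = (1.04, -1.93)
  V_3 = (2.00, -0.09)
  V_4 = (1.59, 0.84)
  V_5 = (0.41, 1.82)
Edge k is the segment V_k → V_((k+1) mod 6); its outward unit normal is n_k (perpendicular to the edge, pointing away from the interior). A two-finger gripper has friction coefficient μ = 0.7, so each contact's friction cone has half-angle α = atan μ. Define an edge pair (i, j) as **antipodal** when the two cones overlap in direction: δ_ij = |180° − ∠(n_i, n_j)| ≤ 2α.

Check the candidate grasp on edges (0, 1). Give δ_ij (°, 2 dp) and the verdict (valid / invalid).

δ = 82.36°, invalid

α = atan 0.7 = 34.99°;  2α = 69.98°
edge 0: e_0 = (-1.40, -1.18);  n_0 = (-0.6445, +0.7646)
edge 1: e_1 = (+3.04, -2.76);  n_1 = (-0.6722, -0.7404)
∠(n_0, n_1) = 97.64°
δ = |180° − 97.64°| = 82.36°
82.36° > 2α = 69.98°  →  invalid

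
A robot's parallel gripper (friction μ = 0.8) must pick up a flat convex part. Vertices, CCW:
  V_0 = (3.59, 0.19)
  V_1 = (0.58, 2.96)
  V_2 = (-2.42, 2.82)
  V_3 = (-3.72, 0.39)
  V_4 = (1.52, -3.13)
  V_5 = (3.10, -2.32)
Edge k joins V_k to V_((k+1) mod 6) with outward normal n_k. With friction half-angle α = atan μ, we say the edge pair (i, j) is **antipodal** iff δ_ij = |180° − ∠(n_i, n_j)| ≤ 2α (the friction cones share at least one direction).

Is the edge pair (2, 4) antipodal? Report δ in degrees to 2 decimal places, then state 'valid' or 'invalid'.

α = atan 0.8 = 38.66°;  2α = 77.32°
edge 2: e_2 = (-1.30, -2.43);  n_2 = (-0.8817, +0.4717)
edge 4: e_4 = (+1.58, +0.81);  n_4 = (+0.4562, -0.8899)
∠(n_2, n_4) = 145.29°
δ = |180° − 145.29°| = 34.71°
34.71° ≤ 2α = 77.32°  →  valid

δ = 34.71°, valid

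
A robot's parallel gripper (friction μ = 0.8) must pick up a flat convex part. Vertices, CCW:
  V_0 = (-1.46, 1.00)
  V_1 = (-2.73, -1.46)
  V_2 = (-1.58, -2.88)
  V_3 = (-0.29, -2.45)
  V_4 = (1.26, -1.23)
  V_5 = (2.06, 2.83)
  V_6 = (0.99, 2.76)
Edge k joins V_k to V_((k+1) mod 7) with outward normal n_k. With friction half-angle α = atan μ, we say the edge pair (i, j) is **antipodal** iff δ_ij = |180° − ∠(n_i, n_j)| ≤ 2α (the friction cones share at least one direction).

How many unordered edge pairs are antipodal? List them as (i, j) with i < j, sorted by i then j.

count = 11; pairs: (0,2), (0,3), (0,4), (1,4), (1,5), (2,5), (2,6), (3,5), (3,6), (4,5), (4,6)

α = atan 0.8 = 38.66°;  2α = 77.32°
n_0 = (-0.8886, +0.4587)
n_1 = (-0.7771, -0.6294)
n_2 = (+0.3162, -0.9487)
n_3 = (+0.6185, -0.7858)
n_4 = (+0.9811, -0.1933)
n_5 = (-0.0653, +0.9979)
n_6 = (-0.5834, +0.8122)
  (0,1): δ = 113.69°  ·
  (0,2): δ = 44.26°  ✓
  (0,3): δ = 24.49°  ✓
  (0,4): δ = 16.16°  ✓
  (0,5): δ = 121.05°  ·
  (0,6): δ = 153.00°  ·
  (1,2): δ = 110.57°  ·
  (1,3): δ = 90.80°  ·
  (1,4): δ = 50.15°  ✓
  (1,5): δ = 54.74°  ✓
  (1,6): δ = 86.69°  ·
  (2,3): δ = 160.23°  ·
  (2,4): δ = 119.58°  ·
  (2,5): δ = 14.69°  ✓
  (2,6): δ = 17.26°  ✓
  (3,4): δ = 139.35°  ·
  (3,5): δ = 34.46°  ✓
  (3,6): δ = 2.51°  ✓
  (4,5): δ = 75.11°  ✓
  (4,6): δ = 43.16°  ✓
  (5,6): δ = 148.05°  ·
antipodal pairs: 11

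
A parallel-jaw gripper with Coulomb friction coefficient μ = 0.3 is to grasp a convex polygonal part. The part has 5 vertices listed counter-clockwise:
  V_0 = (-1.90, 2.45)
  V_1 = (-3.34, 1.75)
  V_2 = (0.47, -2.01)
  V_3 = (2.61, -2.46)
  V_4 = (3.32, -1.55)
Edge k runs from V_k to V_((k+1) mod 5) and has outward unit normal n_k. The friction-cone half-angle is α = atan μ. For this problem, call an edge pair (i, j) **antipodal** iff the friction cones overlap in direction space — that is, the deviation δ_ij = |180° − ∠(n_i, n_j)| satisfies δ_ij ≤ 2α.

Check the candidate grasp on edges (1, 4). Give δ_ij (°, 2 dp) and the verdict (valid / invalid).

α = atan 0.3 = 16.70°;  2α = 33.40°
edge 1: e_1 = (+3.81, -3.76);  n_1 = (-0.7024, -0.7118)
edge 4: e_4 = (-5.22, +4.00);  n_4 = (+0.6082, +0.7938)
∠(n_1, n_4) = 172.84°
δ = |180° − 172.84°| = 7.16°
7.16° ≤ 2α = 33.40°  →  valid

δ = 7.16°, valid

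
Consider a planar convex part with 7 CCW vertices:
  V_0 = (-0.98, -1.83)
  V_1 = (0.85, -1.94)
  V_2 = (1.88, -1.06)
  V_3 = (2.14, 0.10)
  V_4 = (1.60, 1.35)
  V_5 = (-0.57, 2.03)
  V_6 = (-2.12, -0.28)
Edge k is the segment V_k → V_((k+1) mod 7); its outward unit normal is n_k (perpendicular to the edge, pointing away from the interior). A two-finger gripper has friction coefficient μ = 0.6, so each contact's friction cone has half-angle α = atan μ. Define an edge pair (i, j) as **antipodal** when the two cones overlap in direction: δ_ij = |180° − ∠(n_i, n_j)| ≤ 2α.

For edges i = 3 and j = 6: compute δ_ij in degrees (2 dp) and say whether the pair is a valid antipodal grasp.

α = atan 0.6 = 30.96°;  2α = 61.93°
edge 3: e_3 = (-0.54, +1.25);  n_3 = (+0.9180, +0.3966)
edge 6: e_6 = (+1.14, -1.55);  n_6 = (-0.8056, -0.5925)
∠(n_3, n_6) = 167.03°
δ = |180° − 167.03°| = 12.97°
12.97° ≤ 2α = 61.93°  →  valid

δ = 12.97°, valid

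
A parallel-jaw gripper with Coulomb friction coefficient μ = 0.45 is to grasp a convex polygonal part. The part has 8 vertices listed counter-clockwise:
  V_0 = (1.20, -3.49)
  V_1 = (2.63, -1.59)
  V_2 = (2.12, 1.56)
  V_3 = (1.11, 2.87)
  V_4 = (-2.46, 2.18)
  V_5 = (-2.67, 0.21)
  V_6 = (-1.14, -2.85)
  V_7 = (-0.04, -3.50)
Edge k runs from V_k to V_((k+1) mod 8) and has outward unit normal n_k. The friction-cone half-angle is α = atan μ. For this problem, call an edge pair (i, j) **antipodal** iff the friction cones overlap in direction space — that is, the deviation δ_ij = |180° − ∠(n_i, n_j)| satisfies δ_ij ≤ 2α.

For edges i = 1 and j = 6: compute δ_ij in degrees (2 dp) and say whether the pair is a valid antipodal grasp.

δ = 50.22°, invalid

α = atan 0.45 = 24.23°;  2α = 48.46°
edge 1: e_1 = (-0.51, +3.15);  n_1 = (+0.9871, +0.1598)
edge 6: e_6 = (+1.10, -0.65);  n_6 = (-0.5087, -0.8609)
∠(n_1, n_6) = 129.78°
δ = |180° − 129.78°| = 50.22°
50.22° > 2α = 48.46°  →  invalid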